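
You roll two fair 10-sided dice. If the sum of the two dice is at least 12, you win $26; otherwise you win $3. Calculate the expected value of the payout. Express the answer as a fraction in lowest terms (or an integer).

E[payout] = (11/20)·3 + (9/20)·26 = 267/20

267/20 dollars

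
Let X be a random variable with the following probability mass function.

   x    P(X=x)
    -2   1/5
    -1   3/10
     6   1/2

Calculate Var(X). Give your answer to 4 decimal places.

E[X] = (1/5)·(-2) + (3/10)·(-1) + (1/2)·6 = 23/10
E[X²] = (1/5)·4 + (3/10)·1 + (1/2)·36 = 191/10
Var(X) = 191/10 − (23/10)² = 1381/100 ≈ 13.8100

13.8100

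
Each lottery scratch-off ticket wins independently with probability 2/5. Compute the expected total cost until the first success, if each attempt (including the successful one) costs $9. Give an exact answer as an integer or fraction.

E[#attempts] = 1/p = 5/2; E[cost] = 9·5/2 = 45/2.

45/2 dollars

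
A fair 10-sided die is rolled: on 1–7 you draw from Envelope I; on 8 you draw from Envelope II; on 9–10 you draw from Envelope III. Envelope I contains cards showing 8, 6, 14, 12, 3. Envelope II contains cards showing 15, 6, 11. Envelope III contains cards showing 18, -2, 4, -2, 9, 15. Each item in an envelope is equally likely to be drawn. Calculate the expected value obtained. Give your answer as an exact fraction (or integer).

E[X | Envelope I] = (8 + 6 + 14 + 12 + 3)/5 = 43/5
E[X | Envelope II] = (15 + 6 + 11)/3 = 32/3
E[X | Envelope III] = (18 − 2 + 4 − 2 + 9 + 15)/6 = 7
E[X] = (7/10)·43/5 + (1/10)·32/3 + (1/5)·7 = 1273/150

1273/150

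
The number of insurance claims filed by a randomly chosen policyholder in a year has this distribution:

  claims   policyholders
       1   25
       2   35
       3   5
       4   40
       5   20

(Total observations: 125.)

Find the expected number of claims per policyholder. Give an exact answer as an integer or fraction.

Total = 125, so P(claims=1) = 25/125, etc.
E[X] = (1/5)·1 + (7/25)·2 + (1/25)·3 + (8/25)·4 + (4/25)·5
     = 74/25

74/25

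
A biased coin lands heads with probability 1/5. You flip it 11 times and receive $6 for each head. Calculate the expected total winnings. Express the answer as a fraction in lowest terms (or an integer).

66/5 dollars

E[#heads] = 11·1/5 = 11/5 (linearity over flips).
E[winnings] = 6·11/5 = 66/5.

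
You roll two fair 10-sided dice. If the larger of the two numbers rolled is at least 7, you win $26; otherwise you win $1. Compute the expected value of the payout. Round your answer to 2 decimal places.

E[payout] = (9/25)·1 + (16/25)·26 = 17
≈ $17.00

$17.00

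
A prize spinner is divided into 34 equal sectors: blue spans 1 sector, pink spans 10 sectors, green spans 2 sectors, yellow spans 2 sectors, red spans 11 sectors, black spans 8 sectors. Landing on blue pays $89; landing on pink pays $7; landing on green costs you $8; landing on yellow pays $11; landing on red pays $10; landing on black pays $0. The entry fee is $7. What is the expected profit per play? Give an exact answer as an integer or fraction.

E[payout] = (1/34)·89 + (10/34)·7 + (2/34)·(-8) + (2/34)·11 + (11/34)·10 + (8/34)·0 = 275/34
Expected profit = 275/34 − 7 = 37/34

37/34 dollars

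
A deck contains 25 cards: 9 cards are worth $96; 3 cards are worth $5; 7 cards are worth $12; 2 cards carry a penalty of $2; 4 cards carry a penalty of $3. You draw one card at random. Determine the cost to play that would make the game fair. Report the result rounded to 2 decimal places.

E[payout] = (9/25)·96 + (3/25)·5 + (7/25)·12 + (2/25)·(-2) + (4/25)·(-3) = 947/25
Fair fee = E[payout] = 947/25 ≈ $37.88

$37.88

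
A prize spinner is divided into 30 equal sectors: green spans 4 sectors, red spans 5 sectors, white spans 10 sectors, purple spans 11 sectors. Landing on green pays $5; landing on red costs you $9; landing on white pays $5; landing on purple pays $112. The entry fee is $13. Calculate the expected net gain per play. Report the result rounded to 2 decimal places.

E[payout] = (4/30)·5 + (5/30)·(-9) + (10/30)·5 + (11/30)·112 = 419/10
Expected profit = 419/10 − 13 = 289/10 ≈ $28.90

$28.90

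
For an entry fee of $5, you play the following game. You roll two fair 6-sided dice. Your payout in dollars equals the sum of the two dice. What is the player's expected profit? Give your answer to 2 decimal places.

$2.00

Distribution of the sum of the two dice: 2 w.p. 1/36, 3 w.p. 1/18, 4 w.p. 1/12, 5 w.p. 1/9, 6 w.p. 5/36, 7 w.p. 1/6, …
E[payout] = (1/36)·2 + (1/18)·3 + (1/12)·4 + (1/9)·5 + (5/36)·6 + (1/6)·7 + (5/36)·8 + (1/9)·9 + (1/12)·10 + (1/18)·11 + (1/36)·12 = 7
Expected profit = 7 − 5 = 2 ≈ $2.00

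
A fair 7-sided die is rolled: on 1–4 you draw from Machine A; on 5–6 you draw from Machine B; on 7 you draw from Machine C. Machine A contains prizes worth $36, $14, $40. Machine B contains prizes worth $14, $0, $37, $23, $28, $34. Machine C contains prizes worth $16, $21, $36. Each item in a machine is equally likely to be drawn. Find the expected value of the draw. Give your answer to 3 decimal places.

E[X | Machine A] = (36 + 14 + 40)/3 = 30
E[X | Machine B] = (14 + 0 + 37 + 23 + 28 + 34)/6 = 68/3
E[X | Machine C] = (16 + 21 + 36)/3 = 73/3
E[X] = (4/7)·30 + (2/7)·68/3 + (1/7)·73/3 = 569/21 ≈ 27.095

$27.095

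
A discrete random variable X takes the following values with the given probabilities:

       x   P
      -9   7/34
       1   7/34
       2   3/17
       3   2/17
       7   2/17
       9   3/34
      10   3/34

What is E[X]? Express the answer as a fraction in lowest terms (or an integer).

53/34

E[X] = (7/34)·(-9) + (7/34)·1 + (3/17)·2 + (2/17)·3 + (2/17)·7 + (3/34)·9 + (3/34)·10
     = 53/34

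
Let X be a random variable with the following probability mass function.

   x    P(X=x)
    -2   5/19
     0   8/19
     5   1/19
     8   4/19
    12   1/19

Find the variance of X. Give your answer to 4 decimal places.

19.2078

E[X] = (5/19)·(-2) + (8/19)·0 + (1/19)·5 + (4/19)·8 + (1/19)·12 = 39/19
E[X²] = (5/19)·4 + (8/19)·0 + (1/19)·25 + (4/19)·64 + (1/19)·144 = 445/19
Var(X) = 445/19 − (39/19)² = 6934/361 ≈ 19.2078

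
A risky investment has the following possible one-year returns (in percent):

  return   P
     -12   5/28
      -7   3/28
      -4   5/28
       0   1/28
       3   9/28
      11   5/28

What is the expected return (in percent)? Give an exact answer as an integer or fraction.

-19/28

E[X] = (5/28)·(-12) + (3/28)·(-7) + (5/28)·(-4) + (1/28)·0 + (9/28)·3 + (5/28)·11
     = -19/28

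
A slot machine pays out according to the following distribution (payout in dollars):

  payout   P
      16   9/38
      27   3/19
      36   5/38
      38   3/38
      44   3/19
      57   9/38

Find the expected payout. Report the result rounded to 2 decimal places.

$36.24

E[X] = (9/38)·16 + (3/19)·27 + (5/38)·36 + (3/38)·38 + (3/19)·44 + (9/38)·57
     = 1377/38 ≈ 36.24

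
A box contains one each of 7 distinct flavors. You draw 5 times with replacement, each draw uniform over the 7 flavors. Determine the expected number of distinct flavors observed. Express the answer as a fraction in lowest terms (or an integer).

9031/2401

Let Xⱼ=1 if type j appears at least once. P(Xⱼ=1) = 1 − ((7−1)/7)^5 = 9031/16807.
E[#distinct] = 7·9031/16807 = 9031/2401.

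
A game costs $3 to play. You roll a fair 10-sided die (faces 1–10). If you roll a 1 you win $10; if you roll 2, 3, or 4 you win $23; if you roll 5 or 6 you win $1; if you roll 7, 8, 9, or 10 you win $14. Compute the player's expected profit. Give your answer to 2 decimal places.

$10.70

E[payout] = (1/5)·1 + (1/10)·10 + (2/5)·14 + (3/10)·23 = 137/10
Expected profit = 137/10 − 3 = 107/10 ≈ $10.70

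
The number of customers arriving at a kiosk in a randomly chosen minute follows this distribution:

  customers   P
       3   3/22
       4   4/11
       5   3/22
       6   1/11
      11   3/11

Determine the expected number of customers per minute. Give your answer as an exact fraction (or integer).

67/11

E[X] = (3/22)·3 + (4/11)·4 + (3/22)·5 + (1/11)·6 + (3/11)·11
     = 67/11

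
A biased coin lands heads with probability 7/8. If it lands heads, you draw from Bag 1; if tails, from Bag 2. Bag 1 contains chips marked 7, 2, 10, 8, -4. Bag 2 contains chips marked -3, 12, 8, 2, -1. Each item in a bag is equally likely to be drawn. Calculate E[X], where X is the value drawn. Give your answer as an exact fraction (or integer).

E[X | Bag 1] = (7 + 2 + 10 + 8 − 4)/5 = 23/5
E[X | Bag 2] = (-3 + 12 + 8 + 2 − 1)/5 = 18/5
E[X] = (7/8)·23/5 + (1/8)·18/5 = 179/40

179/40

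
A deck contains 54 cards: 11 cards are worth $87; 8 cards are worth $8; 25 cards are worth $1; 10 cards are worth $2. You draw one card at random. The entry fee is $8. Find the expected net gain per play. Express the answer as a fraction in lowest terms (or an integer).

317/27 dollars

E[payout] = (11/54)·87 + (8/54)·8 + (25/54)·1 + (10/54)·2 = 533/27
Expected profit = 533/27 − 8 = 317/27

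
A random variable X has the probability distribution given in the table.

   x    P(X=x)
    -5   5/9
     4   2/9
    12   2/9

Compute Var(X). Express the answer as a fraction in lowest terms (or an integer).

3956/81

E[X] = (5/9)·(-5) + (2/9)·4 + (2/9)·12 = 7/9
E[X²] = (5/9)·25 + (2/9)·16 + (2/9)·144 = 445/9
Var(X) = 445/9 − (7/9)² = 3956/81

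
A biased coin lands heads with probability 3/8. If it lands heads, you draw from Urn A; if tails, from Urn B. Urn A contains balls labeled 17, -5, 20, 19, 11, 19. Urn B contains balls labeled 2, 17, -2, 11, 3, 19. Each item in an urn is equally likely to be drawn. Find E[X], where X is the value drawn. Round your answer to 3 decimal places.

10.271

E[X | Urn A] = (17 − 5 + 20 + 19 + 11 + 19)/6 = 27/2
E[X | Urn B] = (2 + 17 − 2 + 11 + 3 + 19)/6 = 25/3
E[X] = (3/8)·27/2 + (5/8)·25/3 = 493/48 ≈ 10.271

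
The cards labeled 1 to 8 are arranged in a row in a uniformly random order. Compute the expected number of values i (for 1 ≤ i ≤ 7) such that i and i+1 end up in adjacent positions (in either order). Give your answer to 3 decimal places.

1.750

For each i ∈ {1,…,7}, let Xᵢ = 1 if i and i+1 are adjacent. P(Xᵢ=1) = 2·(8−1)!/8! = 2/8.
By linearity, E[ΣXᵢ] = (7)·(2/8) = 7/4.
≈ 1.750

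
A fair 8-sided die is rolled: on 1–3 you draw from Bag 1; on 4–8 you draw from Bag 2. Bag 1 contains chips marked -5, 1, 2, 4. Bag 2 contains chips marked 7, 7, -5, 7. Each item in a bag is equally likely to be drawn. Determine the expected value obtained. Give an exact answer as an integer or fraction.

E[X | Bag 1] = (-5 + 1 + 2 + 4)/4 = 1/2
E[X | Bag 2] = (7 + 7 − 5 + 7)/4 = 4
E[X] = (3/8)·1/2 + (5/8)·4 = 43/16

43/16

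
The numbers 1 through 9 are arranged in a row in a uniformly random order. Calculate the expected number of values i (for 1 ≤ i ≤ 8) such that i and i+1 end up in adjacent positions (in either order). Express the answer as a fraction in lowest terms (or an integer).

For each i ∈ {1,…,8}, let Xᵢ = 1 if i and i+1 are adjacent. P(Xᵢ=1) = 2·(9−1)!/9! = 2/9.
By linearity, E[ΣXᵢ] = (8)·(2/9) = 16/9.

16/9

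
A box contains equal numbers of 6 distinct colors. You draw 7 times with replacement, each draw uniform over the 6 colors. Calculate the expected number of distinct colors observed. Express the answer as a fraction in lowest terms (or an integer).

Let Xⱼ=1 if type j appears at least once. P(Xⱼ=1) = 1 − ((6−1)/6)^7 = 201811/279936.
E[#distinct] = 6·201811/279936 = 201811/46656.

201811/46656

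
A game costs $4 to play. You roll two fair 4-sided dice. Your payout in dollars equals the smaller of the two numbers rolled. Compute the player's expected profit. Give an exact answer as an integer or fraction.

Distribution of the smaller of the two numbers rolled: 1 w.p. 7/16, 2 w.p. 5/16, 3 w.p. 3/16, 4 w.p. 1/16
E[payout] = (7/16)·1 + (5/16)·2 + (3/16)·3 + (1/16)·4 = 15/8
Expected profit = 15/8 − 4 = -17/8

-17/8 dollars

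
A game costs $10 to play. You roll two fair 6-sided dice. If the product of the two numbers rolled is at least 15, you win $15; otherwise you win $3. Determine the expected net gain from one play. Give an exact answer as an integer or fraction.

-8/3 dollars

E[payout] = (23/36)·3 + (13/36)·15 = 22/3
Expected profit = 22/3 − 10 = -8/3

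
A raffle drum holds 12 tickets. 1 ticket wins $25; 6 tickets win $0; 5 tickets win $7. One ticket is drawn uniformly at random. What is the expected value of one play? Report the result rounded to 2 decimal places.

$5.00

E[payout] = (1/12)·25 + (6/12)·0 + (5/12)·7 = 5
≈ $5.00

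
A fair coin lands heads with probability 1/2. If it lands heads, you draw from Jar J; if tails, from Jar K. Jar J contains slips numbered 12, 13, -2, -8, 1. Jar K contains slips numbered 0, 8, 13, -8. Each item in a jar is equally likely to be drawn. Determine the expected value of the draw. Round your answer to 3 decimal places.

3.225

E[X | Jar J] = (12 + 13 − 2 − 8 + 1)/5 = 16/5
E[X | Jar K] = (0 + 8 + 13 − 8)/4 = 13/4
E[X] = (1/2)·16/5 + (1/2)·13/4 = 129/40 ≈ 3.225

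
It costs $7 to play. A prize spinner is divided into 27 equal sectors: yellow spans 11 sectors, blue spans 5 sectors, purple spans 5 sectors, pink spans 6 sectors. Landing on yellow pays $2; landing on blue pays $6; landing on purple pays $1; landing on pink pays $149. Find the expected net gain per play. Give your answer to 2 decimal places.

$28.22

E[payout] = (11/27)·2 + (5/27)·6 + (5/27)·1 + (6/27)·149 = 317/9
Expected profit = 317/9 − 7 = 254/9 ≈ $28.22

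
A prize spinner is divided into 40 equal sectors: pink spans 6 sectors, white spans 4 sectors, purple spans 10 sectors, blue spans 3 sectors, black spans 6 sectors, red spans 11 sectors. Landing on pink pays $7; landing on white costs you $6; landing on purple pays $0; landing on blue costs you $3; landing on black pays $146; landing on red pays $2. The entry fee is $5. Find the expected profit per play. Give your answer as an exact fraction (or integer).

707/40 dollars

E[payout] = (6/40)·7 + (4/40)·(-6) + (10/40)·0 + (3/40)·(-3) + (6/40)·146 + (11/40)·2 = 907/40
Expected profit = 907/40 − 5 = 707/40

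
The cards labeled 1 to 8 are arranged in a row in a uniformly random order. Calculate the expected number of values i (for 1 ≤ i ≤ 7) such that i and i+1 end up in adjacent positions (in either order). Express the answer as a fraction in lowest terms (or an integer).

For each i ∈ {1,…,7}, let Xᵢ = 1 if i and i+1 are adjacent. P(Xᵢ=1) = 2·(8−1)!/8! = 2/8.
By linearity, E[ΣXᵢ] = (7)·(2/8) = 7/4.

7/4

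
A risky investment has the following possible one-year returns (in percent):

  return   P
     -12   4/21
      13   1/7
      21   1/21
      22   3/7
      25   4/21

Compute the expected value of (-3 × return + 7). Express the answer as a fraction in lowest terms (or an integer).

-261/7

E[-3x+7] = (4/21)·43 + (1/7)·(-32) + (1/21)·(-56) + (3/7)·(-59) + (4/21)·(-68)
     = -261/7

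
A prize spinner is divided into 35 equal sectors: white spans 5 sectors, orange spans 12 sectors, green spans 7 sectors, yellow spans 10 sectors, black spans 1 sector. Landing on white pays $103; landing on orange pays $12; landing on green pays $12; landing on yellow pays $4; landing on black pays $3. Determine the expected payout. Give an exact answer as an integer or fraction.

E[payout] = (5/35)·103 + (12/35)·12 + (7/35)·12 + (10/35)·4 + (1/35)·3 = 786/35

786/35 dollars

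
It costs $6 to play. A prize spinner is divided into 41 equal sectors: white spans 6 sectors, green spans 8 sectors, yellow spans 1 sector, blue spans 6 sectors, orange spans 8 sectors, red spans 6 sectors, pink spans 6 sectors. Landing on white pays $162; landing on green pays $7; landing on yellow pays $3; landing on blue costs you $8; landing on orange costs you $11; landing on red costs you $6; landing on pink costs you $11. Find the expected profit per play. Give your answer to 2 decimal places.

$13.34

E[payout] = (6/41)·162 + (8/41)·7 + (1/41)·3 + (6/41)·(-8) + (8/41)·(-11) + (6/41)·(-6) + (6/41)·(-11) = 793/41
Expected profit = 793/41 − 6 = 547/41 ≈ $13.34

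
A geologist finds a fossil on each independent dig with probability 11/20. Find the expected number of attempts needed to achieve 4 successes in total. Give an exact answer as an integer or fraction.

By linearity (sum of 4 independent geometric waits), E[trials] = 4/p = 4/(11/20) = 80/11.

80/11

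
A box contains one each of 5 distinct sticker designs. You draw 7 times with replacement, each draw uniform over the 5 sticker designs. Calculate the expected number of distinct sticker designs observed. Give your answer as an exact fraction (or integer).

61741/15625

Let Xⱼ=1 if type j appears at least once. P(Xⱼ=1) = 1 − ((5−1)/5)^7 = 61741/78125.
E[#distinct] = 5·61741/78125 = 61741/15625.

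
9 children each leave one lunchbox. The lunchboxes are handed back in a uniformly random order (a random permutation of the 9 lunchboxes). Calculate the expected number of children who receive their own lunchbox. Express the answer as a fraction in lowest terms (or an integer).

Let Xᵢ = 1 if person i gets their own lunchbox. For each i, P(Xᵢ=1) = 1/9.
By linearity of expectation, E[X₁+…+X_9] = 9·(1/9) = 1.

1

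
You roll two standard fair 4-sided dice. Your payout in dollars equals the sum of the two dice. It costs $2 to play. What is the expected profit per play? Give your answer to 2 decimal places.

Distribution of the sum of the two dice: 2 w.p. 1/16, 3 w.p. 1/8, 4 w.p. 3/16, 5 w.p. 1/4, 6 w.p. 3/16, 7 w.p. 1/8, …
E[payout] = (1/16)·2 + (1/8)·3 + (3/16)·4 + (1/4)·5 + (3/16)·6 + (1/8)·7 + (1/16)·8 = 5
Expected profit = 5 − 2 = 3 ≈ $3.00

$3.00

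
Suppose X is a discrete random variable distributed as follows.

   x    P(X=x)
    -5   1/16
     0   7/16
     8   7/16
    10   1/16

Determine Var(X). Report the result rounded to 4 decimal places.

21.2773

E[X] = (1/16)·(-5) + (7/16)·0 + (7/16)·8 + (1/16)·10 = 61/16
E[X²] = (1/16)·25 + (7/16)·0 + (7/16)·64 + (1/16)·100 = 573/16
Var(X) = 573/16 − (61/16)² = 5447/256 ≈ 21.2773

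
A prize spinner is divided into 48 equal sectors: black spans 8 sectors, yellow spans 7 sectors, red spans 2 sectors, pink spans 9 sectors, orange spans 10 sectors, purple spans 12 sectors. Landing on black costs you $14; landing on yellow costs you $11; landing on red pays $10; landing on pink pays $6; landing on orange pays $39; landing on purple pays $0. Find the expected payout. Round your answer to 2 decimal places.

E[payout] = (8/48)·(-14) + (7/48)·(-11) + (2/48)·10 + (9/48)·6 + (10/48)·39 + (12/48)·0 = 275/48
≈ $5.73

$5.73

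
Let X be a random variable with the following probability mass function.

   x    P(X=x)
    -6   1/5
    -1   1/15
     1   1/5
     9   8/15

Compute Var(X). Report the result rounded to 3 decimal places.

36.729

E[X] = (1/5)·(-6) + (1/15)·(-1) + (1/5)·1 + (8/15)·9 = 56/15
E[X²] = (1/5)·36 + (1/15)·1 + (1/5)·1 + (8/15)·81 = 152/3
Var(X) = 152/3 − (56/15)² = 8264/225 ≈ 36.729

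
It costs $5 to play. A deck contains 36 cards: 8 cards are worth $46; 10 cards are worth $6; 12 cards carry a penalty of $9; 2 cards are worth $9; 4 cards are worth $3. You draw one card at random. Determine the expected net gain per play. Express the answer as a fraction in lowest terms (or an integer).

E[payout] = (8/36)·46 + (10/36)·6 + (12/36)·(-9) + (2/36)·9 + (4/36)·3 = 175/18
Expected profit = 175/18 − 5 = 85/18

85/18 dollars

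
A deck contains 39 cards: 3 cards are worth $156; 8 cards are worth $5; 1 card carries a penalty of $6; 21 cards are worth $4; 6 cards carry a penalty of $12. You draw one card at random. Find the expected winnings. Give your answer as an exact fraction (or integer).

E[payout] = (3/39)·156 + (8/39)·5 + (1/39)·(-6) + (21/39)·4 + (6/39)·(-12) = 514/39

514/39 dollars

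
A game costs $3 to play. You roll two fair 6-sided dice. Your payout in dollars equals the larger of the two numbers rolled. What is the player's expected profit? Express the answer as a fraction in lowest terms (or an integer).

53/36 dollars

Distribution of the larger of the two numbers rolled: 1 w.p. 1/36, 2 w.p. 1/12, 3 w.p. 5/36, 4 w.p. 7/36, 5 w.p. 1/4, 6 w.p. 11/36
E[payout] = (1/36)·1 + (1/12)·2 + (5/36)·3 + (7/36)·4 + (1/4)·5 + (11/36)·6 = 161/36
Expected profit = 161/36 − 3 = 53/36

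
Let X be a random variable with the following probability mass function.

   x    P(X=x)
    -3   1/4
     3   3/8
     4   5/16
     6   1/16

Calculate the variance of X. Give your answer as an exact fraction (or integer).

E[X] = (1/4)·(-3) + (3/8)·3 + (5/16)·4 + (1/16)·6 = 2
E[X²] = (1/4)·9 + (3/8)·9 + (5/16)·16 + (1/16)·36 = 103/8
Var(X) = 103/8 − (2)² = 71/8

71/8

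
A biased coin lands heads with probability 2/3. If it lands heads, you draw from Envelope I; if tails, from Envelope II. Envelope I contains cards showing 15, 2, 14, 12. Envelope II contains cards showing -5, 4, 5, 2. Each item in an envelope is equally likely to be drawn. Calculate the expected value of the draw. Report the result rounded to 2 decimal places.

7.67

E[X | Envelope I] = (15 + 2 + 14 + 12)/4 = 43/4
E[X | Envelope II] = (-5 + 4 + 5 + 2)/4 = 3/2
E[X] = (2/3)·43/4 + (1/3)·3/2 = 23/3 ≈ 7.67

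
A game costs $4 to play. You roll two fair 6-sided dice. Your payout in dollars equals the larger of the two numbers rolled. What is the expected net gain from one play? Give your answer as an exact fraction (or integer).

Distribution of the larger of the two numbers rolled: 1 w.p. 1/36, 2 w.p. 1/12, 3 w.p. 5/36, 4 w.p. 7/36, 5 w.p. 1/4, 6 w.p. 11/36
E[payout] = (1/36)·1 + (1/12)·2 + (5/36)·3 + (7/36)·4 + (1/4)·5 + (11/36)·6 = 161/36
Expected profit = 161/36 − 4 = 17/36

17/36 dollars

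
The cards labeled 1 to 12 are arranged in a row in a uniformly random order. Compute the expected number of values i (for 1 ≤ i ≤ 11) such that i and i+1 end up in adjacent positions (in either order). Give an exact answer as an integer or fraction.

For each i ∈ {1,…,11}, let Xᵢ = 1 if i and i+1 are adjacent. P(Xᵢ=1) = 2·(12−1)!/12! = 2/12.
By linearity, E[ΣXᵢ] = (11)·(2/12) = 11/6.

11/6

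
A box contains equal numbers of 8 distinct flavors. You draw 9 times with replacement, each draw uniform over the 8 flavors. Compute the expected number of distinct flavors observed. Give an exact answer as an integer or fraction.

93864121/16777216

Let Xⱼ=1 if type j appears at least once. P(Xⱼ=1) = 1 − ((8−1)/8)^9 = 93864121/134217728.
E[#distinct] = 8·93864121/134217728 = 93864121/16777216.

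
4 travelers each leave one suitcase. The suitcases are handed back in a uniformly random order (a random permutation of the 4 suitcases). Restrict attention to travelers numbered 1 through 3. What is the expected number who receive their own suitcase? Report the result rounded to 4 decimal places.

Let Xᵢ = 1 if person i gets their own suitcase. For each i, P(Xᵢ=1) = 1/4.
By linearity of expectation, E[X₁+…+X_3] = 3·(1/4) = 3/4.
≈ 0.7500

0.7500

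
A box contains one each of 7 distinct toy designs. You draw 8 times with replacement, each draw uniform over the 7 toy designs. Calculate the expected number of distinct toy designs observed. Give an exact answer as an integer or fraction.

Let Xⱼ=1 if type j appears at least once. P(Xⱼ=1) = 1 − ((7−1)/7)^8 = 4085185/5764801.
E[#distinct] = 7·4085185/5764801 = 4085185/823543.

4085185/823543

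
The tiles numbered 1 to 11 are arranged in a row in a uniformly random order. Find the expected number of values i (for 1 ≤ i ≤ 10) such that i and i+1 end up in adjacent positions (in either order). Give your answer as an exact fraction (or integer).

For each i ∈ {1,…,10}, let Xᵢ = 1 if i and i+1 are adjacent. P(Xᵢ=1) = 2·(11−1)!/11! = 2/11.
By linearity, E[ΣXᵢ] = (10)·(2/11) = 20/11.

20/11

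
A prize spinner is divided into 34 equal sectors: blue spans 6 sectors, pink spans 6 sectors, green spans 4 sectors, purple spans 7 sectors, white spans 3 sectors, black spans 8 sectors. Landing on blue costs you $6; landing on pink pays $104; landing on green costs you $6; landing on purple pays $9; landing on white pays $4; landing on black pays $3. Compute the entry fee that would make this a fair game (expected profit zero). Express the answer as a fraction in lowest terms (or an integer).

39/2 dollars

E[payout] = (6/34)·(-6) + (6/34)·104 + (4/34)·(-6) + (7/34)·9 + (3/34)·4 + (8/34)·3 = 39/2
Fair fee = E[payout] = 39/2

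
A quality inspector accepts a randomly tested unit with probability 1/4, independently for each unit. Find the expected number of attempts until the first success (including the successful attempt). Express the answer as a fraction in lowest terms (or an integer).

For a geometric distribution, E[trials] = 1/p = 1/(1/4) = 4.

4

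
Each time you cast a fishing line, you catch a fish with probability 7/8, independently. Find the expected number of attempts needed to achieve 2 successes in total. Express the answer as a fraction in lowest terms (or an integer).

16/7

By linearity (sum of 2 independent geometric waits), E[trials] = 2/p = 2/(7/8) = 16/7.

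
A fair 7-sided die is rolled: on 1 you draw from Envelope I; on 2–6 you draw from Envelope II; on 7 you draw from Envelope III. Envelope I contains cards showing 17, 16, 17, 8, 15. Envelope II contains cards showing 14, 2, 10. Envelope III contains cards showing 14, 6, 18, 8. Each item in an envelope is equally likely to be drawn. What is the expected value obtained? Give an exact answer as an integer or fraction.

2083/210

E[X | Envelope I] = (17 + 16 + 17 + 8 + 15)/5 = 73/5
E[X | Envelope II] = (14 + 2 + 10)/3 = 26/3
E[X | Envelope III] = (14 + 6 + 18 + 8)/4 = 23/2
E[X] = (1/7)·73/5 + (5/7)·26/3 + (1/7)·23/2 = 2083/210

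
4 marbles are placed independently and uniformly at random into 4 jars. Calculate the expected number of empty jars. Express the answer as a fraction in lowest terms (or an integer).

81/64

Let Xⱼ=1 if jar j is empty. P(Xⱼ=1) = ((4-1)/4)^4 = 81/256.
By linearity, E[#empty] = 4·81/256 = 81/64.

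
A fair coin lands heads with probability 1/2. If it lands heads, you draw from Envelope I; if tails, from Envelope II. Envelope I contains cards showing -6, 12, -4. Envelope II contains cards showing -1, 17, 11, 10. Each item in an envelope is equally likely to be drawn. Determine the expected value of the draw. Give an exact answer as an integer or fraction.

119/24

E[X | Envelope I] = (-6 + 12 − 4)/3 = 2/3
E[X | Envelope II] = (-1 + 17 + 11 + 10)/4 = 37/4
E[X] = (1/2)·2/3 + (1/2)·37/4 = 119/24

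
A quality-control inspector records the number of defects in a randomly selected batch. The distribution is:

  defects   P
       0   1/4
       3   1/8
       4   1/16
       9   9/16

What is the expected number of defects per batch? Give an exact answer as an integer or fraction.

E[X] = (1/4)·0 + (1/8)·3 + (1/16)·4 + (9/16)·9
     = 91/16

91/16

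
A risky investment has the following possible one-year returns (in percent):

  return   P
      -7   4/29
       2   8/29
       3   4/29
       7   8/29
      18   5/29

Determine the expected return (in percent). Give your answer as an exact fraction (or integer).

E[X] = (4/29)·(-7) + (8/29)·2 + (4/29)·3 + (8/29)·7 + (5/29)·18
     = 146/29

146/29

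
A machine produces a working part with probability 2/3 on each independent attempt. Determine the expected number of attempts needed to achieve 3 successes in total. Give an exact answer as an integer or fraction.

By linearity (sum of 3 independent geometric waits), E[trials] = 3/p = 3/(2/3) = 9/2.

9/2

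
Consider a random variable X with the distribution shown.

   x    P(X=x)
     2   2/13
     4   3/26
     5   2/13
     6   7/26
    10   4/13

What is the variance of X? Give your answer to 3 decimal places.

E[X] = (2/13)·2 + (3/26)·4 + (2/13)·5 + (7/26)·6 + (4/13)·10 = 81/13
E[X²] = (2/13)·4 + (3/26)·16 + (2/13)·25 + (7/26)·36 + (4/13)·100 = 608/13
Var(X) = 608/13 − (81/13)² = 1343/169 ≈ 7.947

7.947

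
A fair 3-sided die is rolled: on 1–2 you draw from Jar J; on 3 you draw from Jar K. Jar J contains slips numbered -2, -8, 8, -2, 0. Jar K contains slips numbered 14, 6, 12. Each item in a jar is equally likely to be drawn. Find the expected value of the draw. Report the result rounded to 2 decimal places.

3.02

E[X | Jar J] = (-2 − 8 + 8 − 2 + 0)/5 = -4/5
E[X | Jar K] = (14 + 6 + 12)/3 = 32/3
E[X] = (2/3)·(-4/5) + (1/3)·32/3 = 136/45 ≈ 3.02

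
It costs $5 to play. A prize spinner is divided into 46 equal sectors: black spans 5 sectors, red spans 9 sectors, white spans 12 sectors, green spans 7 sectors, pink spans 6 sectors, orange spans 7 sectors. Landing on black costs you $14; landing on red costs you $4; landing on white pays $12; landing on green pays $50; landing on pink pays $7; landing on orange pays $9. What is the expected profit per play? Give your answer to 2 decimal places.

E[payout] = (5/46)·(-14) + (9/46)·(-4) + (12/46)·12 + (7/46)·50 + (6/46)·7 + (7/46)·9 = 493/46
Expected profit = 493/46 − 5 = 263/46 ≈ $5.72

$5.72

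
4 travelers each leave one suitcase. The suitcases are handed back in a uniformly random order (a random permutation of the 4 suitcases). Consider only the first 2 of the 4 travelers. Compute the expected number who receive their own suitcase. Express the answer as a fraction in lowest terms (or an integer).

1/2

Let Xᵢ = 1 if person i gets their own suitcase. For each i, P(Xᵢ=1) = 1/4.
By linearity of expectation, E[X₁+…+X_2] = 2·(1/4) = 1/2.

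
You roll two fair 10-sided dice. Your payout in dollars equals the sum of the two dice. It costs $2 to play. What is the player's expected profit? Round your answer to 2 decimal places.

$9.00

Distribution of the sum of the two dice: 2 w.p. 1/100, 3 w.p. 1/50, 4 w.p. 3/100, 5 w.p. 1/25, 6 w.p. 1/20, 7 w.p. 3/50, …
E[payout] = (1/100)·2 + (1/50)·3 + (3/100)·4 + (1/25)·5 + (1/20)·6 + (3/50)·7 + (7/100)·8 + (2/25)·9 + (9/100)·10 + (1/10)·11 + (9/100)·12 + (2/25)·13 + (7/100)·14 + (3/50)·15 + (1/20)·16 + (1/25)·17 + (3/100)·18 + (1/50)·19 + (1/100)·20 = 11
Expected profit = 11 − 2 = 9 ≈ $9.00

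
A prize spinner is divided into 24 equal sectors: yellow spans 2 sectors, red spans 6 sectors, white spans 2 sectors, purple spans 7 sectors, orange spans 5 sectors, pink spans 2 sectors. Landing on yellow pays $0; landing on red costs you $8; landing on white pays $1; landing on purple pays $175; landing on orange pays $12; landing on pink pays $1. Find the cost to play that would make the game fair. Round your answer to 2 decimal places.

$51.71

E[payout] = (2/24)·0 + (6/24)·(-8) + (2/24)·1 + (7/24)·175 + (5/24)·12 + (2/24)·1 = 1241/24
Fair fee = E[payout] = 1241/24 ≈ $51.71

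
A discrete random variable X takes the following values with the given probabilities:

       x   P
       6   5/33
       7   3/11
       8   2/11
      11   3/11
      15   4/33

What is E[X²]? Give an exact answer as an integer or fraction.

E[X²] = (5/33)·36 + (3/11)·49 + (2/11)·64 + (3/11)·121 + (4/33)·225
     = 998/11

998/11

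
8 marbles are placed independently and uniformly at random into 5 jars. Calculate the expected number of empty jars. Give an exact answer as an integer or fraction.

65536/78125

Let Xⱼ=1 if jar j is empty. P(Xⱼ=1) = ((5-1)/5)^8 = 65536/390625.
By linearity, E[#empty] = 5·65536/390625 = 65536/78125.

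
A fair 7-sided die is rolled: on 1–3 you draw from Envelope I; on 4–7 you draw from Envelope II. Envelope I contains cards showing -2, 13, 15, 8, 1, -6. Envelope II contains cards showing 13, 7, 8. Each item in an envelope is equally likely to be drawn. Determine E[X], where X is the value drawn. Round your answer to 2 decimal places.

7.40

E[X | Envelope I] = (-2 + 13 + 15 + 8 + 1 − 6)/6 = 29/6
E[X | Envelope II] = (13 + 7 + 8)/3 = 28/3
E[X] = (3/7)·29/6 + (4/7)·28/3 = 311/42 ≈ 7.40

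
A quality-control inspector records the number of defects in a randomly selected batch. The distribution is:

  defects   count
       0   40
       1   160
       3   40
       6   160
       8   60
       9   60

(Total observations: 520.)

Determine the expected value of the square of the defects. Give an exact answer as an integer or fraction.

Total = 520, so P(defects=0) = 40/520, etc.
E[X²] = (1/13)·0 + (4/13)·1 + (1/13)·9 + (4/13)·36 + (3/26)·64 + (3/26)·81
     = 749/26

749/26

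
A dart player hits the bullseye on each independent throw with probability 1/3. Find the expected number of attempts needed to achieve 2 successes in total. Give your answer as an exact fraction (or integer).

By linearity (sum of 2 independent geometric waits), E[trials] = 2/p = 2/(1/3) = 6.

6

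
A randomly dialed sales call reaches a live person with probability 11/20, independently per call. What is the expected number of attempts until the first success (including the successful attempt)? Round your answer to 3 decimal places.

For a geometric distribution, E[trials] = 1/p = 1/(11/20) = 20/11.
≈ 1.818

1.818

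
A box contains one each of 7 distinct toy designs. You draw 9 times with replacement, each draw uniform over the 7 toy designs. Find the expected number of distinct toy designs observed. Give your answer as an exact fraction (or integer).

30275911/5764801

Let Xⱼ=1 if type j appears at least once. P(Xⱼ=1) = 1 − ((7−1)/7)^9 = 30275911/40353607.
E[#distinct] = 7·30275911/40353607 = 30275911/5764801.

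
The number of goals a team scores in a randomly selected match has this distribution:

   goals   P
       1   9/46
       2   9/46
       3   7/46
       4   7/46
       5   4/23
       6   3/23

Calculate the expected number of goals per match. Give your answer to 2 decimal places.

E[X] = (9/46)·1 + (9/46)·2 + (7/46)·3 + (7/46)·4 + (4/23)·5 + (3/23)·6
     = 76/23 ≈ 3.30

3.30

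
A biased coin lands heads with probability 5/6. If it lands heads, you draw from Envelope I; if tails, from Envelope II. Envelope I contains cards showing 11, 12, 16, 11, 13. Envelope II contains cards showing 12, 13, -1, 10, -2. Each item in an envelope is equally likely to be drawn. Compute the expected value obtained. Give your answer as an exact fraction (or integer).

E[X | Envelope I] = (11 + 12 + 16 + 11 + 13)/5 = 63/5
E[X | Envelope II] = (12 + 13 − 1 + 10 − 2)/5 = 32/5
E[X] = (5/6)·63/5 + (1/6)·32/5 = 347/30

347/30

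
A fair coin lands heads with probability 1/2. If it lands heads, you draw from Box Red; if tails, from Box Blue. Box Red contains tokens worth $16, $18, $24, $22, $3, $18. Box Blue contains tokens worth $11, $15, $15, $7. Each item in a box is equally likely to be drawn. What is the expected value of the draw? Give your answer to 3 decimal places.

$14.417

E[X | Box Red] = (16 + 18 + 24 + 22 + 3 + 18)/6 = 101/6
E[X | Box Blue] = (11 + 15 + 15 + 7)/4 = 12
E[X] = (1/2)·101/6 + (1/2)·12 = 173/12 ≈ 14.417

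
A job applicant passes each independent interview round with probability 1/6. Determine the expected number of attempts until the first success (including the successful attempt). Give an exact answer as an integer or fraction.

6

For a geometric distribution, E[trials] = 1/p = 1/(1/6) = 6.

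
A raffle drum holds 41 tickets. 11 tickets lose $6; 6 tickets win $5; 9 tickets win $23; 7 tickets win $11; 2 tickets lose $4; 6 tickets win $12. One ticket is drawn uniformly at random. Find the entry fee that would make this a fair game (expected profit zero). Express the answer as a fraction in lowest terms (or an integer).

312/41 dollars

E[payout] = (11/41)·(-6) + (6/41)·5 + (9/41)·23 + (7/41)·11 + (2/41)·(-4) + (6/41)·12 = 312/41
Fair fee = E[payout] = 312/41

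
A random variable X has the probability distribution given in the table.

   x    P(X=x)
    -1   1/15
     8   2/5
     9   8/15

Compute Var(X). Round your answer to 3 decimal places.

5.929

E[X] = (1/15)·(-1) + (2/5)·8 + (8/15)·9 = 119/15
E[X²] = (1/15)·1 + (2/5)·64 + (8/15)·81 = 1033/15
Var(X) = 1033/15 − (119/15)² = 1334/225 ≈ 5.929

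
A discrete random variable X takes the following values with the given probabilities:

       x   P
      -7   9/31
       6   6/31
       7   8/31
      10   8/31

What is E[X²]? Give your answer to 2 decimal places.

E[X²] = (9/31)·49 + (6/31)·36 + (8/31)·49 + (8/31)·100
     = 1849/31 ≈ 59.65

59.65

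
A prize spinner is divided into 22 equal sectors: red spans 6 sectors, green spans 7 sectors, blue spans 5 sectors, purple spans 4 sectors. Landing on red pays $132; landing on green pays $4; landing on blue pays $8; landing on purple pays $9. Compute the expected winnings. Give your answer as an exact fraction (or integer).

E[payout] = (6/22)·132 + (7/22)·4 + (5/22)·8 + (4/22)·9 = 448/11

448/11 dollars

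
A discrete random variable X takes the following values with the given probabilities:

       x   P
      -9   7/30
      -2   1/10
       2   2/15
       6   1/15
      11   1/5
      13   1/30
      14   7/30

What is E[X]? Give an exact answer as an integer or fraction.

E[X] = (7/30)·(-9) + (1/10)·(-2) + (2/15)·2 + (1/15)·6 + (1/5)·11 + (1/30)·13 + (7/30)·14
     = 64/15

64/15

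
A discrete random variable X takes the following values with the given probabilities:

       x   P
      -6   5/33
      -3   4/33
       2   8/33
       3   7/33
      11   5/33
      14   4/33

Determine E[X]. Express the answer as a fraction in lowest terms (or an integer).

E[X] = (5/33)·(-6) + (4/33)·(-3) + (8/33)·2 + (7/33)·3 + (5/33)·11 + (4/33)·14
     = 106/33

106/33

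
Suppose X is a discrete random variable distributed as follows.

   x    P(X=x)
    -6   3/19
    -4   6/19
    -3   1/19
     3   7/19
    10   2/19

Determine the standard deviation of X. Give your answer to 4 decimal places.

5.0008

E[X] = -4/19, E[X²] = 476/19
Var(X) = E[X²] − (E[X])² = 476/19 − 16/361 = 9028/361
SD(X) = √(9028/361) ≈ 5.0008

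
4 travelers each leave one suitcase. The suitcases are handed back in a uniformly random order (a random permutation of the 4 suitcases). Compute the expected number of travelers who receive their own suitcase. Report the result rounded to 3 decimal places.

Let Xᵢ = 1 if person i gets their own suitcase. For each i, P(Xᵢ=1) = 1/4.
By linearity of expectation, E[X₁+…+X_4] = 4·(1/4) = 1.
≈ 1.000

1.000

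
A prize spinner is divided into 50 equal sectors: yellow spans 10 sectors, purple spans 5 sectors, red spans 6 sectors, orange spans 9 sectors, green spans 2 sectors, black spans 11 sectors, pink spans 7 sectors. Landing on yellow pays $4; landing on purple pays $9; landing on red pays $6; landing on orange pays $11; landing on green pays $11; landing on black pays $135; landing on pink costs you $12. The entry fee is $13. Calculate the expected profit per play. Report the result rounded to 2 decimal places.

$19.86

E[payout] = (10/50)·4 + (5/50)·9 + (6/50)·6 + (9/50)·11 + (2/50)·11 + (11/50)·135 + (7/50)·(-12) = 1643/50
Expected profit = 1643/50 − 13 = 993/50 ≈ $19.86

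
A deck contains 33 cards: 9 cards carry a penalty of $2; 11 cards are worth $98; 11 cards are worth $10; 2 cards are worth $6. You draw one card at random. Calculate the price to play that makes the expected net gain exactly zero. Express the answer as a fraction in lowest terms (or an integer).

E[payout] = (9/33)·(-2) + (11/33)·98 + (11/33)·10 + (2/33)·6 = 394/11
Fair fee = E[payout] = 394/11

394/11 dollars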